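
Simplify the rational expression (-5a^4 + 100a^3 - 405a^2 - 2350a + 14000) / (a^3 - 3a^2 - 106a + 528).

(-5a^3 + 60a^2 + 75a - 1750)/(a^2 + 5a - 66)

By polynomial division,
  -5a^4 + 100a^3 - 405a^2 - 2350a + 14000 = (-5a + 85)(a^3 - 3a^2 - 106a + 528) + (-680a^2 + 9300a - 30880)
  a^3 - 3a^2 - 106a + 528 = (-(1/680)a - 363/23120)(-680a^2 + 9300a - 30880) + (-(6237/1156)a + 12474/289)
  -680a^2 + 9300a - 30880 = ((786080/6237)a - 4462160/6237)(-(6237/1156)a + 12474/289) + (0)
Last nonzero remainder: -(6237/1156)a + 12474/289. Dividing through by -6237/1156 gives the monic gcd a - 8.
Cancel a - 8 from numerator and denominator to get the reduced form.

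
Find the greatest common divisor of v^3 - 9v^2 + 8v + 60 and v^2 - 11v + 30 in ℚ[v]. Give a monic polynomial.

v^2 - 11v + 30

By polynomial division,
  v^3 - 9v^2 + 8v + 60 = (v + 2)(v^2 - 11v + 30) + (0)
The last nonzero remainder v^2 - 11v + 30 is already monic.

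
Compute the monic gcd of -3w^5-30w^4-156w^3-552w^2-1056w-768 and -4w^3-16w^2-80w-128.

w^3+4w^2+20w+32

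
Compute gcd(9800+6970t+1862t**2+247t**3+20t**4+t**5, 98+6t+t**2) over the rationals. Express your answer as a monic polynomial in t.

Repeated division with remainder:
  t**5+20t**4+247t**3+1862t**2+6970t+9800 = (t**3+14t**2+65t+100)(t**2+6t+98) + (0)
The last nonzero remainder t**2+6t+98 is already monic.

98+6t+t**2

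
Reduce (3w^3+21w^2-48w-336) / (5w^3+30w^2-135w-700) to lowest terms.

(3w-12)/(5w-25)

Apply the Euclidean algorithm:
  3w^3+21w^2-48w-336 = (3/5)(5w^3+30w^2-135w-700) + (3w^2+33w+84)
  5w^3+30w^2-135w-700 = ((5/3)w-25/3)(3w^2+33w+84) + (0)
Last nonzero remainder: 3w^2+33w+84. Dividing through by 3 gives the monic gcd w^2+11w+28.
Cancel w^2+11w+28 from numerator and denominator to get the reduced form.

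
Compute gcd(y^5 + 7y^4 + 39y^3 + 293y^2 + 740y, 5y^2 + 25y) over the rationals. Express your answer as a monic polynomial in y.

y^2 + 5y

Euclidean algorithm in ℚ[y]:
  y^5 + 7y^4 + 39y^3 + 293y^2 + 740y = ((1/5)y^3 + (2/5)y^2 + (29/5)y + 148/5)(5y^2 + 25y) + (0)
Last nonzero remainder: 5y^2 + 25y. Dividing through by 5 gives the monic gcd y^2 + 5y.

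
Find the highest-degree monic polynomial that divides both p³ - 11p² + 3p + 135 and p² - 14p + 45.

p² - 14p + 45

Euclidean algorithm in ℚ[p]:
  p³ - 11p² + 3p + 135 = (p + 3)(p² - 14p + 45) + (0)
The last nonzero remainder p² - 14p + 45 is already monic.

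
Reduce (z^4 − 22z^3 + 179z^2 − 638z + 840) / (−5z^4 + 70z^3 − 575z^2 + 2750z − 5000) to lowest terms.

Apply the Euclidean algorithm:
  z^4 − 22z^3 + 179z^2 − 638z + 840 = (−1/5)(−5z^4 + 70z^3 − 575z^2 + 2750z − 5000) + (−8z^3 + 64z^2 − 88z − 160)
  −5z^4 + 70z^3 − 575z^2 + 2750z − 5000 = ((5/8)z − 15/4)(−8z^3 + 64z^2 − 88z − 160) + (−280z^2 + 2520z − 5600)
  −8z^3 + 64z^2 − 88z − 160 = ((1/35)z + 1/35)(−280z^2 + 2520z − 5600) + (0)
Last nonzero remainder: −280z^2 + 2520z − 5600. Dividing through by −280 gives the monic gcd z^2 − 9z + 20.
Cancel z^2 − 9z + 20 from numerator and denominator to get the reduced form.

(−z^2 + 13z − 42)/(5z^2 − 25z + 250)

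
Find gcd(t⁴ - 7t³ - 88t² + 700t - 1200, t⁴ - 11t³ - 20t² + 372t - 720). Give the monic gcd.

Euclidean algorithm in ℚ[t]:
  t⁴ - 7t³ - 88t² + 700t - 1200 = (t⁴ - 11t³ - 20t² + 372t - 720) + (4t³ - 68t² + 328t - 480)
  t⁴ - 11t³ - 20t² + 372t - 720 = ((1/4)t + 3/2)(4t³ - 68t² + 328t - 480) + (0)
Last nonzero remainder: 4t³ - 68t² + 328t - 480. Dividing through by 4 gives the monic gcd t³ - 17t² + 82t - 120.

t³ - 17t² + 82t - 120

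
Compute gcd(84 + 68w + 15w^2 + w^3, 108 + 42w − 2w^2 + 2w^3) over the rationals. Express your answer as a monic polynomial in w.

Repeated division with remainder:
  w^3 + 15w^2 + 68w + 84 = (1/2)(2w^3 − 2w^2 + 42w + 108) + (16w^2 + 47w + 30)
  2w^3 − 2w^2 + 42w + 108 = ((1/8)w − 63/128)(16w^2 + 47w + 30) + ((7857/128)w + 7857/64)
  16w^2 + 47w + 30 = ((2048/7857)w + 640/2619)((7857/128)w + 7857/64) + (0)
Last nonzero remainder: (7857/128)w + 7857/64. Dividing through by 7857/128 gives the monic gcd w + 2.

2 + w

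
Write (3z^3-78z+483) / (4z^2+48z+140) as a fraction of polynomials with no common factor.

Euclidean algorithm in ℚ[z]:
  3z^3-78z+483 = ((3/4)z-9)(4z^2+48z+140) + (249z+1743)
  4z^2+48z+140 = ((4/249)z+20/249)(249z+1743) + (0)
Last nonzero remainder: 249z+1743. Dividing through by 249 gives the monic gcd z+7.
Cancel z+7 from numerator and denominator to get the reduced form.

(3z^2-21z+69)/(4z+20)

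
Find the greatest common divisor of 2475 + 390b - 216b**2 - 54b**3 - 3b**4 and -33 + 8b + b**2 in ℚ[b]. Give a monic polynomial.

-33 + 8b + b**2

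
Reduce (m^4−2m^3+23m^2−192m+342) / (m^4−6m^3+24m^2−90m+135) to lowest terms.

(m^2+4m+38)/(m^2+15)

Euclidean algorithm in ℚ[m]:
  m^4−2m^3+23m^2−192m+342 = (m^4−6m^3+24m^2−90m+135) + (4m^3−m^2−102m+207)
  m^4−6m^3+24m^2−90m+135 = ((1/4)m−23/16)(4m^3−m^2−102m+207) + ((769/16)m^2−(2307/8)m+6921/16)
  4m^3−m^2−102m+207 = ((64/769)m+368/769)((769/16)m^2−(2307/8)m+6921/16) + (0)
Last nonzero remainder: (769/16)m^2−(2307/8)m+6921/16. Dividing through by 769/16 gives the monic gcd m^2−6m+9.
Cancel m^2−6m+9 from numerator and denominator to get the reduced form.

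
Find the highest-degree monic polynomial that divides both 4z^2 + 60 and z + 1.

Euclidean algorithm in ℚ[z]:
  4z^2 + 60 = (4z - 4)(z + 1) + (64)
  z + 1 = ((1/64)z + 1/64)(64) + (0)
The last nonzero remainder is the constant 64, so the polynomials are coprime and gcd = 1.

1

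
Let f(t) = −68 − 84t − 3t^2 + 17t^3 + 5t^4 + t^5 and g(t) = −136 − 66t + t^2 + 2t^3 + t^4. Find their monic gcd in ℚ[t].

34 + 25t + 6t^2 + t^3

Apply the Euclidean algorithm:
  t^5 + 5t^4 + 17t^3 − 3t^2 − 84t − 68 = (t + 3)(t^4 + 2t^3 + t^2 − 66t − 136) + (10t^3 + 60t^2 + 250t + 340)
  t^4 + 2t^3 + t^2 − 66t − 136 = ((1/10)t − 2/5)(10t^3 + 60t^2 + 250t + 340) + (0)
Last nonzero remainder: 10t^3 + 60t^2 + 250t + 340. Dividing through by 10 gives the monic gcd t^3 + 6t^2 + 25t + 34.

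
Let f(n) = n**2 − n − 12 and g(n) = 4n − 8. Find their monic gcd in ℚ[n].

Euclidean algorithm in ℚ[n]:
  n**2 − n − 12 = ((1/4)n + 1/4)(4n − 8) + (−10)
  4n − 8 = (−(2/5)n + 4/5)(−10) + (0)
The last nonzero remainder is the constant −10, so the polynomials are coprime and gcd = 1.

1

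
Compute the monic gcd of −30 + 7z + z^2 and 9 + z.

1

Apply the Euclidean algorithm:
  z^2 + 7z − 30 = (z − 2)(z + 9) + (−12)
  z + 9 = (−(1/12)z − 3/4)(−12) + (0)
The last nonzero remainder is the constant −12, so the polynomials are coprime and gcd = 1.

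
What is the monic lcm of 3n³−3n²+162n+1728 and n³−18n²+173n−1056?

Repeated division with remainder:
  3n³−3n²+162n+1728 = (3)(n³−18n²+173n−1056) + (51n²−357n+4896)
  n³−18n²+173n−1056 = ((1/51)n−11/51)(51n²−357n+4896) + (0)
Last nonzero remainder: 51n²−357n+4896. Dividing through by 51 gives the monic gcd n²−7n+96.
Then lcm(f, g) = f·g / gcd(f, g); expanding and making the result monic gives the answer.

n⁴−12n³+65n²−18n−6336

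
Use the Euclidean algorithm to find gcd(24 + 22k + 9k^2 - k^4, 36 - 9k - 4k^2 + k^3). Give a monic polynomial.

By polynomial division,
  -k^4 + 9k^2 + 22k + 24 = (-k - 4)(k^3 - 4k^2 - 9k + 36) + (-16k^2 + 22k + 168)
  k^3 - 4k^2 - 9k + 36 = (-(1/16)k + 21/128)(-16k^2 + 22k + 168) + (-(135/64)k + 135/16)
  -16k^2 + 22k + 168 = ((1024/135)k + 896/45)(-(135/64)k + 135/16) + (0)
Last nonzero remainder: -(135/64)k + 135/16. Dividing through by -135/64 gives the monic gcd k - 4.

-4 + k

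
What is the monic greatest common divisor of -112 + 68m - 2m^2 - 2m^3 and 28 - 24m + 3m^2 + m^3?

-14 + 5m + m^2

Apply the Euclidean algorithm:
  -2m^3 - 2m^2 + 68m - 112 = (-2)(m^3 + 3m^2 - 24m + 28) + (4m^2 + 20m - 56)
  m^3 + 3m^2 - 24m + 28 = ((1/4)m - 1/2)(4m^2 + 20m - 56) + (0)
Last nonzero remainder: 4m^2 + 20m - 56. Dividing through by 4 gives the monic gcd m^2 + 5m - 14.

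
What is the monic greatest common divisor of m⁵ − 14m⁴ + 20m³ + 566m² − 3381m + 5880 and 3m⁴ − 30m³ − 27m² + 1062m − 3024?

Euclidean algorithm in ℚ[m]:
  m⁵ − 14m⁴ + 20m³ + 566m² − 3381m + 5880 = ((1/3)m − 4/3)(3m⁴ − 30m³ − 27m² + 1062m − 3024) + (−11m³ + 176m² − 957m + 1848)
  3m⁴ − 30m³ − 27m² + 1062m − 3024 = (−(3/11)m − 18/11)(−11m³ + 176m² − 957m + 1848) + (0)
Last nonzero remainder: −11m³ + 176m² − 957m + 1848. Dividing through by −11 gives the monic gcd m³ − 16m² + 87m − 168.

m³ − 16m² + 87m − 168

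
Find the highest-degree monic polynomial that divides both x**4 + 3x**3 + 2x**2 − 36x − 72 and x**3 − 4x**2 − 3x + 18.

Apply the Euclidean algorithm:
  x**4 + 3x**3 + 2x**2 − 36x − 72 = (x + 7)(x**3 − 4x**2 − 3x + 18) + (33x**2 − 33x − 198)
  x**3 − 4x**2 − 3x + 18 = ((1/33)x − 1/11)(33x**2 − 33x − 198) + (0)
Last nonzero remainder: 33x**2 − 33x − 198. Dividing through by 33 gives the monic gcd x**2 − x − 6.

x**2 − x − 6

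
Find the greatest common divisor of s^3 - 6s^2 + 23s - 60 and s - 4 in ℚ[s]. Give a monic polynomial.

s - 4

Apply the Euclidean algorithm:
  s^3 - 6s^2 + 23s - 60 = (s^2 - 2s + 15)(s - 4) + (0)
The last nonzero remainder s - 4 is already monic.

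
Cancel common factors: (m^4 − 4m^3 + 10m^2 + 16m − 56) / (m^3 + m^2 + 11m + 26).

Apply the Euclidean algorithm:
  m^4 − 4m^3 + 10m^2 + 16m − 56 = (m − 5)(m^3 + m^2 + 11m + 26) + (4m^2 + 45m + 74)
  m^3 + m^2 + 11m + 26 = ((1/4)m − 41/16)(4m^2 + 45m + 74) + ((1725/16)m + 1725/8)
  4m^2 + 45m + 74 = ((64/1725)m + 592/1725)((1725/16)m + 1725/8) + (0)
Last nonzero remainder: (1725/16)m + 1725/8. Dividing through by 1725/16 gives the monic gcd m + 2.
Cancel m + 2 from numerator and denominator to get the reduced form.

(m^3 − 6m^2 + 22m − 28)/(m^2 − m + 13)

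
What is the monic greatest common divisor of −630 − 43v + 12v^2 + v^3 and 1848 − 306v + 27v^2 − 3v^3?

−7 + v

Apply the Euclidean algorithm:
  v^3 + 12v^2 − 43v − 630 = (−1/3)(−3v^3 + 27v^2 − 306v + 1848) + (21v^2 − 145v − 14)
  −3v^3 + 27v^2 − 306v + 1848 = (−(1/7)v + 44/147)(21v^2 − 145v − 14) + (−(38896/147)v + 38896/21)
  21v^2 − 145v − 14 = (−(3087/38896)v − 147/19448)(−(38896/147)v + 38896/21) + (0)
Last nonzero remainder: −(38896/147)v + 38896/21. Dividing through by −38896/147 gives the monic gcd v − 7.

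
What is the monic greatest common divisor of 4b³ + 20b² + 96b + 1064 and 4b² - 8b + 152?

b² - 2b + 38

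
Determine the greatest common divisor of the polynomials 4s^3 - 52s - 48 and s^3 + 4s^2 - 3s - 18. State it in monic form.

s + 3

Euclidean algorithm in ℚ[s]:
  4s^3 - 52s - 48 = (4)(s^3 + 4s^2 - 3s - 18) + (-16s^2 - 40s + 24)
  s^3 + 4s^2 - 3s - 18 = (-(1/16)s - 3/32)(-16s^2 - 40s + 24) + (-(21/4)s - 63/4)
  -16s^2 - 40s + 24 = ((64/21)s - 32/21)(-(21/4)s - 63/4) + (0)
Last nonzero remainder: -(21/4)s - 63/4. Dividing through by -21/4 gives the monic gcd s + 3.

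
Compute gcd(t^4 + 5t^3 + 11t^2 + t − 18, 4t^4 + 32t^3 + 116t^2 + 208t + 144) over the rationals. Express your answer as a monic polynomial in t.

By polynomial division,
  t^4 + 5t^3 + 11t^2 + t − 18 = (1/4)(4t^4 + 32t^3 + 116t^2 + 208t + 144) + (−3t^3 − 18t^2 − 51t − 54)
  4t^4 + 32t^3 + 116t^2 + 208t + 144 = (−(4/3)t − 8/3)(−3t^3 − 18t^2 − 51t − 54) + (0)
Last nonzero remainder: −3t^3 − 18t^2 − 51t − 54. Dividing through by −3 gives the monic gcd t^3 + 6t^2 + 17t + 18.

t^3 + 6t^2 + 17t + 18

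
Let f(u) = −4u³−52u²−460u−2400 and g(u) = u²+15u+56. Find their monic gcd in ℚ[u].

u+8

Repeated division with remainder:
  −4u³−52u²−460u−2400 = (−4u+8)(u²+15u+56) + (−356u−2848)
  u²+15u+56 = (−(1/356)u−7/356)(−356u−2848) + (0)
Last nonzero remainder: −356u−2848. Dividing through by −356 gives the monic gcd u+8.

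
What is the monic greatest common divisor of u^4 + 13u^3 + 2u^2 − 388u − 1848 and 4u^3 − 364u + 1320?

Repeated division with remainder:
  u^4 + 13u^3 + 2u^2 − 388u − 1848 = ((1/4)u + 13/4)(4u^3 − 364u + 1320) + (93u^2 + 465u − 6138)
  4u^3 − 364u + 1320 = ((4/93)u − 20/93)(93u^2 + 465u − 6138) + (0)
Last nonzero remainder: 93u^2 + 465u − 6138. Dividing through by 93 gives the monic gcd u^2 + 5u − 66.

u^2 + 5u − 66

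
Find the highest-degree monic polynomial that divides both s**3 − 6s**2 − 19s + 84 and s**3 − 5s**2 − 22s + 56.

Repeated division with remainder:
  s**3 − 6s**2 − 19s + 84 = (s**3 − 5s**2 − 22s + 56) + (−s**2 + 3s + 28)
  s**3 − 5s**2 − 22s + 56 = (−s + 2)(−s**2 + 3s + 28) + (0)
Last nonzero remainder: −s**2 + 3s + 28. Dividing through by −1 gives the monic gcd s**2 − 3s − 28.

s**2 − 3s − 28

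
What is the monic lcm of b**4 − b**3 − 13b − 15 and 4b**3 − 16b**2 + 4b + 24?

Euclidean algorithm in ℚ[b]:
  b**4 − b**3 − 13b − 15 = ((1/4)b + 3/4)(4b**3 − 16b**2 + 4b + 24) + (11b**2 − 22b − 33)
  4b**3 − 16b**2 + 4b + 24 = ((4/11)b − 8/11)(11b**2 − 22b − 33) + (0)
Last nonzero remainder: 11b**2 − 22b − 33. Dividing through by 11 gives the monic gcd b**2 − 2b − 3.
Then lcm(f, g) = f·g / gcd(f, g); expanding and making the result monic gives the answer.

b**5 − 3b**4 + 2b**3 − 13b**2 + 11b + 30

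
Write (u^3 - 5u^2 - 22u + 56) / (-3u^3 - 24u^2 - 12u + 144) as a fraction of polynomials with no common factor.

Apply the Euclidean algorithm:
  u^3 - 5u^2 - 22u + 56 = (-1/3)(-3u^3 - 24u^2 - 12u + 144) + (-13u^2 - 26u + 104)
  -3u^3 - 24u^2 - 12u + 144 = ((3/13)u + 18/13)(-13u^2 - 26u + 104) + (0)
Last nonzero remainder: -13u^2 - 26u + 104. Dividing through by -13 gives the monic gcd u^2 + 2u - 8.
Cancel u^2 + 2u - 8 from numerator and denominator to get the reduced form.

(-u + 7)/(3u + 18)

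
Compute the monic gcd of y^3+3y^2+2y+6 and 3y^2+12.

Apply the Euclidean algorithm:
  y^3+3y^2+2y+6 = ((1/3)y+1)(3y^2+12) + (-2y-6)
  3y^2+12 = (-(3/2)y+9/2)(-2y-6) + (39)
  -2y-6 = (-(2/39)y-2/13)(39) + (0)
The last nonzero remainder is the constant 39, so the polynomials are coprime and gcd = 1.

1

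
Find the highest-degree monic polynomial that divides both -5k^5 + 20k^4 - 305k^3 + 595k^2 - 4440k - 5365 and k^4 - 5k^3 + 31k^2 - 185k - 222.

k^3 + k^2 + 37k + 37

Euclidean algorithm in ℚ[k]:
  -5k^5 + 20k^4 - 305k^3 + 595k^2 - 4440k - 5365 = (-5k - 5)(k^4 - 5k^3 + 31k^2 - 185k - 222) + (-175k^3 - 175k^2 - 6475k - 6475)
  k^4 - 5k^3 + 31k^2 - 185k - 222 = (-(1/175)k + 6/175)(-175k^3 - 175k^2 - 6475k - 6475) + (0)
Last nonzero remainder: -175k^3 - 175k^2 - 6475k - 6475. Dividing through by -175 gives the monic gcd k^3 + k^2 + 37k + 37.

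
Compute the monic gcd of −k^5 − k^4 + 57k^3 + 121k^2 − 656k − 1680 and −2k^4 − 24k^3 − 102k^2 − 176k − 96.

By polynomial division,
  −k^5 − k^4 + 57k^3 + 121k^2 − 656k − 1680 = ((1/2)k − 11/2)(−2k^4 − 24k^3 − 102k^2 − 176k − 96) + (−24k^3 − 352k^2 − 1576k − 2208)
  −2k^4 − 24k^3 − 102k^2 − 176k − 96 = ((1/12)k − 2/9)(−24k^3 − 352k^2 − 1576k − 2208) + (−(440/9)k^2 − (3080/9)k − 1760/3)
  −24k^3 − 352k^2 − 1576k − 2208 = ((27/55)k + 207/55)(−(440/9)k^2 − (3080/9)k − 1760/3) + (0)
Last nonzero remainder: −(440/9)k^2 − (3080/9)k − 1760/3. Dividing through by −440/9 gives the monic gcd k^2 + 7k + 12.

k^2 + 7k + 12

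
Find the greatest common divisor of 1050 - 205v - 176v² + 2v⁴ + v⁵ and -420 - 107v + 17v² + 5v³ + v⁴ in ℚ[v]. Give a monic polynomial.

105 + 53v + 9v² + v³

Apply the Euclidean algorithm:
  v⁵ + 2v⁴ - 176v² - 205v + 1050 = (v - 3)(v⁴ + 5v³ + 17v² - 107v - 420) + (-2v³ - 18v² - 106v - 210)
  v⁴ + 5v³ + 17v² - 107v - 420 = (-(1/2)v + 2)(-2v³ - 18v² - 106v - 210) + (0)
Last nonzero remainder: -2v³ - 18v² - 106v - 210. Dividing through by -2 gives the monic gcd v³ + 9v² + 53v + 105.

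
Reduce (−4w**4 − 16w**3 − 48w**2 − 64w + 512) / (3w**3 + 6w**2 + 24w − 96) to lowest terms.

(−4w**3 − 24w**2 − 96w − 256)/(3w**2 + 12w + 48)

Apply the Euclidean algorithm:
  −4w**4 − 16w**3 − 48w**2 − 64w + 512 = (−(4/3)w − 8/3)(3w**3 + 6w**2 + 24w − 96) + (−128w + 256)
  3w**3 + 6w**2 + 24w − 96 = (−(3/128)w**2 − (3/32)w − 3/8)(−128w + 256) + (0)
Last nonzero remainder: −128w + 256. Dividing through by −128 gives the monic gcd w − 2.
Cancel w − 2 from numerator and denominator to get the reduced form.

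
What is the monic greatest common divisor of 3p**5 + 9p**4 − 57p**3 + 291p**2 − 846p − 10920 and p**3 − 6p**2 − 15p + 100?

Euclidean algorithm in ℚ[p]:
  3p**5 + 9p**4 − 57p**3 + 291p**2 − 846p − 10920 = (3p**2 + 27p + 150)(p**3 − 6p**2 − 15p + 100) + (1296p**2 − 1296p − 25920)
  p**3 − 6p**2 − 15p + 100 = ((1/1296)p − 5/1296)(1296p**2 − 1296p − 25920) + (0)
Last nonzero remainder: 1296p**2 − 1296p − 25920. Dividing through by 1296 gives the monic gcd p**2 − p − 20.

p**2 − p − 20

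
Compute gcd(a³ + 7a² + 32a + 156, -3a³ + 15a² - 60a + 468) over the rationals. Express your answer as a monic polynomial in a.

a² + a + 26

Euclidean algorithm in ℚ[a]:
  a³ + 7a² + 32a + 156 = (-1/3)(-3a³ + 15a² - 60a + 468) + (12a² + 12a + 312)
  -3a³ + 15a² - 60a + 468 = (-(1/4)a + 3/2)(12a² + 12a + 312) + (0)
Last nonzero remainder: 12a² + 12a + 312. Dividing through by 12 gives the monic gcd a² + a + 26.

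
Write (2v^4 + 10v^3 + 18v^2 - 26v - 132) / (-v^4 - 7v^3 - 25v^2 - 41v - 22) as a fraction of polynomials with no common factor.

(-2v^2 - 2v + 12)/(v^2 + 3v + 2)

Repeated division with remainder:
  2v^4 + 10v^3 + 18v^2 - 26v - 132 = (-2)(-v^4 - 7v^3 - 25v^2 - 41v - 22) + (-4v^3 - 32v^2 - 108v - 176)
  -v^4 - 7v^3 - 25v^2 - 41v - 22 = ((1/4)v - 1/4)(-4v^3 - 32v^2 - 108v - 176) + (-6v^2 - 24v - 66)
  -4v^3 - 32v^2 - 108v - 176 = ((2/3)v + 8/3)(-6v^2 - 24v - 66) + (0)
Last nonzero remainder: -6v^2 - 24v - 66. Dividing through by -6 gives the monic gcd v^2 + 4v + 11.
Cancel v^2 + 4v + 11 from numerator and denominator to get the reduced form.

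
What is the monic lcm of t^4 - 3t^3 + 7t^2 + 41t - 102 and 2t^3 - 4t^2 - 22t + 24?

t^6 - 8t^5 + 26t^4 - 6t^3 - 279t^2 + 674t - 408

Apply the Euclidean algorithm:
  t^4 - 3t^3 + 7t^2 + 41t - 102 = ((1/2)t - 1/2)(2t^3 - 4t^2 - 22t + 24) + (16t^2 + 18t - 90)
  2t^3 - 4t^2 - 22t + 24 = ((1/8)t - 25/64)(16t^2 + 18t - 90) + (-(119/32)t - 357/32)
  16t^2 + 18t - 90 = (-(512/119)t + 960/119)(-(119/32)t - 357/32) + (0)
Last nonzero remainder: -(119/32)t - 357/32. Dividing through by -119/32 gives the monic gcd t + 3.
Then lcm(f, g) = f·g / gcd(f, g); expanding and making the result monic gives the answer.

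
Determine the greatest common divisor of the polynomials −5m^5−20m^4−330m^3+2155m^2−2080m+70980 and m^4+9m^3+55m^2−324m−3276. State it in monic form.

Euclidean algorithm in ℚ[m]:
  −5m^5−20m^4−330m^3+2155m^2−2080m+70980 = (−5m+25)(m^4+9m^3+55m^2−324m−3276) + (−280m^3−840m^2−10360m+152880)
  m^4+9m^3+55m^2−324m−3276 = (−(1/280)m−3/140)(−280m^3−840m^2−10360m+152880) + (0)
Last nonzero remainder: −280m^3−840m^2−10360m+152880. Dividing through by −280 gives the monic gcd m^3+3m^2+37m−546.

m^3+3m^2+37m−546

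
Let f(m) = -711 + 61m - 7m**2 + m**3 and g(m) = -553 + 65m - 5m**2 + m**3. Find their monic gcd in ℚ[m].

79 + 2m + m**2

Apply the Euclidean algorithm:
  m**3 - 7m**2 + 61m - 711 = (m**3 - 5m**2 + 65m - 553) + (-2m**2 - 4m - 158)
  m**3 - 5m**2 + 65m - 553 = (-(1/2)m + 7/2)(-2m**2 - 4m - 158) + (0)
Last nonzero remainder: -2m**2 - 4m - 158. Dividing through by -2 gives the monic gcd m**2 + 2m + 79.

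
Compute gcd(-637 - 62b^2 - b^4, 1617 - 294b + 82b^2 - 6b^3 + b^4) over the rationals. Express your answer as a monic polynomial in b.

49 + b^2

Repeated division with remainder:
  -b^4 - 62b^2 - 637 = (-1)(b^4 - 6b^3 + 82b^2 - 294b + 1617) + (-6b^3 + 20b^2 - 294b + 980)
  b^4 - 6b^3 + 82b^2 - 294b + 1617 = (-(1/6)b + 4/9)(-6b^3 + 20b^2 - 294b + 980) + ((217/9)b^2 + 10633/9)
  -6b^3 + 20b^2 - 294b + 980 = (-(54/217)b + 180/217)((217/9)b^2 + 10633/9) + (0)
Last nonzero remainder: (217/9)b^2 + 10633/9. Dividing through by 217/9 gives the monic gcd b^2 + 49.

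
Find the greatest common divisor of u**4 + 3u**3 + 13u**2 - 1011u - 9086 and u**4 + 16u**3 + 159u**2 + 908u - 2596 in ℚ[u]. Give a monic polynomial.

Repeated division with remainder:
  u**4 + 3u**3 + 13u**2 - 1011u - 9086 = (u**4 + 16u**3 + 159u**2 + 908u - 2596) + (-13u**3 - 146u**2 - 1919u - 6490)
  u**4 + 16u**3 + 159u**2 + 908u - 2596 = (-(1/13)u - 62/169)(-13u**3 - 146u**2 - 1919u - 6490) + (-(7128/169)u**2 - (49896/169)u - 841104/169)
  -13u**3 - 146u**2 - 1919u - 6490 = ((2197/7128)u + 845/648)(-(7128/169)u**2 - (49896/169)u - 841104/169) + (0)
Last nonzero remainder: -(7128/169)u**2 - (49896/169)u - 841104/169. Dividing through by -7128/169 gives the monic gcd u**2 + 7u + 118.

u**2 + 7u + 118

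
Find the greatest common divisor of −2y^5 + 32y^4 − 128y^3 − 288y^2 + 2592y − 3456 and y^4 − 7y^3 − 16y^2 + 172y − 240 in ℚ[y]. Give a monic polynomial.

Euclidean algorithm in ℚ[y]:
  −2y^5 + 32y^4 − 128y^3 − 288y^2 + 2592y − 3456 = (−2y + 18)(y^4 − 7y^3 − 16y^2 + 172y − 240) + (−34y^3 + 344y^2 − 984y + 864)
  y^4 − 7y^3 − 16y^2 + 172y − 240 = (−(1/34)y − 53/578)(−34y^3 + 344y^2 − 984y + 864) + (−(3872/289)y^2 + (30976/289)y − 46464/289)
  −34y^3 + 344y^2 − 984y + 864 = ((4913/1936)y − 2601/484)(−(3872/289)y^2 + (30976/289)y − 46464/289) + (0)
Last nonzero remainder: −(3872/289)y^2 + (30976/289)y − 46464/289. Dividing through by −3872/289 gives the monic gcd y^2 − 8y + 12.

y^2 − 8y + 12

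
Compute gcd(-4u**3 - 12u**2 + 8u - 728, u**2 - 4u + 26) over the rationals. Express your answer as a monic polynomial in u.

By polynomial division,
  -4u**3 - 12u**2 + 8u - 728 = (-4u - 28)(u**2 - 4u + 26) + (0)
The last nonzero remainder u**2 - 4u + 26 is already monic.

u**2 - 4u + 26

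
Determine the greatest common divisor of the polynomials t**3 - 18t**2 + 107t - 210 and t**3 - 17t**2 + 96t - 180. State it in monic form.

t**2 - 11t + 30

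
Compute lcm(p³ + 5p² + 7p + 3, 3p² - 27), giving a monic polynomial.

Euclidean algorithm in ℚ[p]:
  p³ + 5p² + 7p + 3 = ((1/3)p + 5/3)(3p² - 27) + (16p + 48)
  3p² - 27 = ((3/16)p - 9/16)(16p + 48) + (0)
Last nonzero remainder: 16p + 48. Dividing through by 16 gives the monic gcd p + 3.
Then lcm(f, g) = f·g / gcd(f, g); expanding and making the result monic gives the answer.

p⁴ + 2p³ - 8p² - 18p - 9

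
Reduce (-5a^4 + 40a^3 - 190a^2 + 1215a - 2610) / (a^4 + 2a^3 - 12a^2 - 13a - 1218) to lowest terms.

By polynomial division,
  -5a^4 + 40a^3 - 190a^2 + 1215a - 2610 = (-5)(a^4 + 2a^3 - 12a^2 - 13a - 1218) + (50a^3 - 250a^2 + 1150a - 8700)
  a^4 + 2a^3 - 12a^2 - 13a - 1218 = ((1/50)a + 7/50)(50a^3 - 250a^2 + 1150a - 8700) + (0)
Last nonzero remainder: 50a^3 - 250a^2 + 1150a - 8700. Dividing through by 50 gives the monic gcd a^3 - 5a^2 + 23a - 174.
Cancel a^3 - 5a^2 + 23a - 174 from numerator and denominator to get the reduced form.

(-5a + 15)/(a + 7)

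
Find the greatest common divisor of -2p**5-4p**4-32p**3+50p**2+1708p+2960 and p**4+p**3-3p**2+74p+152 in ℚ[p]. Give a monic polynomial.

p**2+6p+8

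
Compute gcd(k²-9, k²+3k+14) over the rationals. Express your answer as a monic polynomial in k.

1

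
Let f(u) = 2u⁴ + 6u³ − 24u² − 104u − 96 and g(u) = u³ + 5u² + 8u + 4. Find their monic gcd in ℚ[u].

u² + 4u + 4

Euclidean algorithm in ℚ[u]:
  2u⁴ + 6u³ − 24u² − 104u − 96 = (2u − 4)(u³ + 5u² + 8u + 4) + (−20u² − 80u − 80)
  u³ + 5u² + 8u + 4 = (−(1/20)u − 1/20)(−20u² − 80u − 80) + (0)
Last nonzero remainder: −20u² − 80u − 80. Dividing through by −20 gives the monic gcd u² + 4u + 4.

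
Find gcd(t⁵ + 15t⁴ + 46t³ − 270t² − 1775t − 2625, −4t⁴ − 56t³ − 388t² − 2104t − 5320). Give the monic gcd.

t² + 12t + 35

Euclidean algorithm in ℚ[t]:
  t⁵ + 15t⁴ + 46t³ − 270t² − 1775t − 2625 = (−(1/4)t − 1/4)(−4t⁴ − 56t³ − 388t² − 2104t − 5320) + (−65t³ − 893t² − 3631t − 3955)
  −4t⁴ − 56t³ − 388t² − 2104t − 5320 = ((4/65)t + 68/4225)(−65t³ − 893t² − 3631t − 3955) + (−(634516/4225)t² − (7614192/4225)t − 4441612/845)
  −65t³ − 893t² − 3631t − 3955 = ((274625/634516)t + 477425/634516)(−(634516/4225)t² − (7614192/4225)t − 4441612/845) + (0)
Last nonzero remainder: −(634516/4225)t² − (7614192/4225)t − 4441612/845. Dividing through by −634516/4225 gives the monic gcd t² + 12t + 35.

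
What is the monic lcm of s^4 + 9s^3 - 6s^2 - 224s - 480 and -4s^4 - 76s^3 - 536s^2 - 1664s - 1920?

s^5 + 14s^4 + 39s^3 - 254s^2 - 1600s - 2400

By polynomial division,
  s^4 + 9s^3 - 6s^2 - 224s - 480 = (-1/4)(-4s^4 - 76s^3 - 536s^2 - 1664s - 1920) + (-10s^3 - 140s^2 - 640s - 960)
  -4s^4 - 76s^3 - 536s^2 - 1664s - 1920 = ((2/5)s + 2)(-10s^3 - 140s^2 - 640s - 960) + (0)
Last nonzero remainder: -10s^3 - 140s^2 - 640s - 960. Dividing through by -10 gives the monic gcd s^3 + 14s^2 + 64s + 96.
Then lcm(f, g) = f·g / gcd(f, g); expanding and making the result monic gives the answer.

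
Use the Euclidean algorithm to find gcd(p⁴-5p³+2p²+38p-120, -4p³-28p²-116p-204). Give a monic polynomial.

p+3

Euclidean algorithm in ℚ[p]:
  p⁴-5p³+2p²+38p-120 = (-(1/4)p+3)(-4p³-28p²-116p-204) + (57p²+335p+492)
  -4p³-28p²-116p-204 = (-(4/57)p-256/3249)(57p²+335p+492) + (-(178948/3249)p-178948/1083)
  57p²+335p+492 = (-(185193/178948)p-133209/44737)(-(178948/3249)p-178948/1083) + (0)
Last nonzero remainder: -(178948/3249)p-178948/1083. Dividing through by -178948/3249 gives the monic gcd p+3.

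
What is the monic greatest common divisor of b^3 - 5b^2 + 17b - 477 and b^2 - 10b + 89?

Repeated division with remainder:
  b^3 - 5b^2 + 17b - 477 = (b + 5)(b^2 - 10b + 89) + (-22b - 922)
  b^2 - 10b + 89 = (-(1/22)b + 571/242)(-22b - 922) + (274000/121)
  -22b - 922 = (-(1331/137000)b - 55781/137000)(274000/121) + (0)
The last nonzero remainder is the constant 274000/121, so the polynomials are coprime and gcd = 1.

1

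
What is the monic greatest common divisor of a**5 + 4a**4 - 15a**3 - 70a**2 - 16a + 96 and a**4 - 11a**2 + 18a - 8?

a**2 + 3a - 4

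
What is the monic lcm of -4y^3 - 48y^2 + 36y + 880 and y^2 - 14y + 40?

Apply the Euclidean algorithm:
  -4y^3 - 48y^2 + 36y + 880 = (-4y - 104)(y^2 - 14y + 40) + (-1260y + 5040)
  y^2 - 14y + 40 = (-(1/1260)y + 1/126)(-1260y + 5040) + (0)
Last nonzero remainder: -1260y + 5040. Dividing through by -1260 gives the monic gcd y - 4.
Then lcm(f, g) = f·g / gcd(f, g); expanding and making the result monic gives the answer.

y^4 + 2y^3 - 129y^2 - 130y + 2200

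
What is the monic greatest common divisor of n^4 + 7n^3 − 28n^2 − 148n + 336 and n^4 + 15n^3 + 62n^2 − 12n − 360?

Euclidean algorithm in ℚ[n]:
  n^4 + 7n^3 − 28n^2 − 148n + 336 = (n^4 + 15n^3 + 62n^2 − 12n − 360) + (−8n^3 − 90n^2 − 136n + 696)
  n^4 + 15n^3 + 62n^2 − 12n − 360 = (−(1/8)n − 15/32)(−8n^3 − 90n^2 − 136n + 696) + ((45/16)n^2 + (45/4)n − 135/4)
  −8n^3 − 90n^2 − 136n + 696 = (−(128/45)n − 928/45)((45/16)n^2 + (45/4)n − 135/4) + (0)
Last nonzero remainder: (45/16)n^2 + (45/4)n − 135/4. Dividing through by 45/16 gives the monic gcd n^2 + 4n − 12.

n^2 + 4n − 12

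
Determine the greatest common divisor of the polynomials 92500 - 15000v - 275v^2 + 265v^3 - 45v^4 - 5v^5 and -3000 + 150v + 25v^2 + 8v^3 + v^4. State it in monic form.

-50 + 5v + v^2

Apply the Euclidean algorithm:
  -5v^5 - 45v^4 + 265v^3 - 275v^2 - 15000v + 92500 = (-5v - 5)(v^4 + 8v^3 + 25v^2 + 150v - 3000) + (430v^3 + 600v^2 - 29250v + 77500)
  v^4 + 8v^3 + 25v^2 + 150v - 3000 = ((1/430)v + 142/9245)(430v^3 + 600v^2 - 29250v + 77500) + ((154960/1849)v^2 + (774800/1849)v - 7748000/1849)
  430v^3 + 600v^2 - 29250v + 77500 = ((79507/15496)v - 286595/15496)((154960/1849)v^2 + (774800/1849)v - 7748000/1849) + (0)
Last nonzero remainder: (154960/1849)v^2 + (774800/1849)v - 7748000/1849. Dividing through by 154960/1849 gives the monic gcd v^2 + 5v - 50.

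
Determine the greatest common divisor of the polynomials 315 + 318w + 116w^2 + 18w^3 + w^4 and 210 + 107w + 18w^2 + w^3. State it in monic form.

By polynomial division,
  w^4 + 18w^3 + 116w^2 + 318w + 315 = (w)(w^3 + 18w^2 + 107w + 210) + (9w^2 + 108w + 315)
  w^3 + 18w^2 + 107w + 210 = ((1/9)w + 2/3)(9w^2 + 108w + 315) + (0)
Last nonzero remainder: 9w^2 + 108w + 315. Dividing through by 9 gives the monic gcd w^2 + 12w + 35.

35 + 12w + w^2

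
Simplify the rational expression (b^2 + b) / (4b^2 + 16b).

(b + 1)/(4b + 16)

Apply the Euclidean algorithm:
  b^2 + b = (1/4)(4b^2 + 16b) + (-3b)
  4b^2 + 16b = (-(4/3)b - 16/3)(-3b) + (0)
Last nonzero remainder: -3b. Dividing through by -3 gives the monic gcd b.
Cancel b from numerator and denominator to get the reduced form.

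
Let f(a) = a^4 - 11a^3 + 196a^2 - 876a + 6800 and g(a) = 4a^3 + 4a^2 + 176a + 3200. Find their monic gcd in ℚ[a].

a^2 - 7a + 100

Apply the Euclidean algorithm:
  a^4 - 11a^3 + 196a^2 - 876a + 6800 = ((1/4)a - 3)(4a^3 + 4a^2 + 176a + 3200) + (164a^2 - 1148a + 16400)
  4a^3 + 4a^2 + 176a + 3200 = ((1/41)a + 8/41)(164a^2 - 1148a + 16400) + (0)
Last nonzero remainder: 164a^2 - 1148a + 16400. Dividing through by 164 gives the monic gcd a^2 - 7a + 100.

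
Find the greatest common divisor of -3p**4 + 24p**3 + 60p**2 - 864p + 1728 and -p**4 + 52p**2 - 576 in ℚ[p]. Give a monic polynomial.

Apply the Euclidean algorithm:
  -3p**4 + 24p**3 + 60p**2 - 864p + 1728 = (3)(-p**4 + 52p**2 - 576) + (24p**3 - 96p**2 - 864p + 3456)
  -p**4 + 52p**2 - 576 = (-(1/24)p - 1/6)(24p**3 - 96p**2 - 864p + 3456) + (0)
Last nonzero remainder: 24p**3 - 96p**2 - 864p + 3456. Dividing through by 24 gives the monic gcd p**3 - 4p**2 - 36p + 144.

p**3 - 4p**2 - 36p + 144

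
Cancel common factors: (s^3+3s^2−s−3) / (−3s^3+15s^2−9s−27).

(−s^2−2s+3)/(3s^2−18s+27)

Repeated division with remainder:
  s^3+3s^2−s−3 = (−1/3)(−3s^3+15s^2−9s−27) + (8s^2−4s−12)
  −3s^3+15s^2−9s−27 = (−(3/8)s+27/16)(8s^2−4s−12) + (−(27/4)s−27/4)
  8s^2−4s−12 = (−(32/27)s+16/9)(−(27/4)s−27/4) + (0)
Last nonzero remainder: −(27/4)s−27/4. Dividing through by −27/4 gives the monic gcd s+1.
Cancel s+1 from numerator and denominator to get the reduced form.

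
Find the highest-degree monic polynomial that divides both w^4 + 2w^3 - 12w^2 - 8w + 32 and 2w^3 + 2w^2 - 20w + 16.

Repeated division with remainder:
  w^4 + 2w^3 - 12w^2 - 8w + 32 = ((1/2)w + 1/2)(2w^3 + 2w^2 - 20w + 16) + (-3w^2 - 6w + 24)
  2w^3 + 2w^2 - 20w + 16 = (-(2/3)w + 2/3)(-3w^2 - 6w + 24) + (0)
Last nonzero remainder: -3w^2 - 6w + 24. Dividing through by -3 gives the monic gcd w^2 + 2w - 8.

w^2 + 2w - 8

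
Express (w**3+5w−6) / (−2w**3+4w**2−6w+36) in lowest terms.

Repeated division with remainder:
  w**3+5w−6 = (−1/2)(−2w**3+4w**2−6w+36) + (2w**2+2w+12)
  −2w**3+4w**2−6w+36 = (−w+3)(2w**2+2w+12) + (0)
Last nonzero remainder: 2w**2+2w+12. Dividing through by 2 gives the monic gcd w**2+w+6.
Cancel w**2+w+6 from numerator and denominator to get the reduced form.

(−w+1)/(2w−6)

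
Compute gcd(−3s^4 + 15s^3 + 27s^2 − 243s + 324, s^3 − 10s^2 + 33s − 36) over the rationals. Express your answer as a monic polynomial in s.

s^2 − 6s + 9

Repeated division with remainder:
  −3s^4 + 15s^3 + 27s^2 − 243s + 324 = (−3s − 15)(s^3 − 10s^2 + 33s − 36) + (−24s^2 + 144s − 216)
  s^3 − 10s^2 + 33s − 36 = (−(1/24)s + 1/6)(−24s^2 + 144s − 216) + (0)
Last nonzero remainder: −24s^2 + 144s − 216. Dividing through by −24 gives the monic gcd s^2 − 6s + 9.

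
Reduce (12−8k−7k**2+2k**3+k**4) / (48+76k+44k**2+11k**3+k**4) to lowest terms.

(2−3k+k**2)/(8+6k+k**2)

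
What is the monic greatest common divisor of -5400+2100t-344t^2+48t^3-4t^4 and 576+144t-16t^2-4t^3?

-6+t

Repeated division with remainder:
  -4t^4+48t^3-344t^2+2100t-5400 = (t-16)(-4t^3-16t^2+144t+576) + (-744t^2+3828t+3816)
  -4t^3-16t^2+144t+576 = ((1/186)t+189/3844)(-744t^2+3828t+3816) + (-(62205/961)t+373230/961)
  -744t^2+3828t+3816 = ((238328/20735)t+203732/20735)(-(62205/961)t+373230/961) + (0)
Last nonzero remainder: -(62205/961)t+373230/961. Dividing through by -62205/961 gives the monic gcd t-6.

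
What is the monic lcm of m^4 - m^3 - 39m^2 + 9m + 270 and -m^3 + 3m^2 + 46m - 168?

m^6 + 2m^5 - 70m^4 - 80m^3 + 1389m^2 + 558m - 7560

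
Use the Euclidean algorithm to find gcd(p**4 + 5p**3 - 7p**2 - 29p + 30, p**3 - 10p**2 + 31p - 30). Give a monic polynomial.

p - 2

Euclidean algorithm in ℚ[p]:
  p**4 + 5p**3 - 7p**2 - 29p + 30 = (p + 15)(p**3 - 10p**2 + 31p - 30) + (112p**2 - 464p + 480)
  p**3 - 10p**2 + 31p - 30 = ((1/112)p - 41/784)(112p**2 - 464p + 480) + ((120/49)p - 240/49)
  112p**2 - 464p + 480 = ((686/15)p - 98)((120/49)p - 240/49) + (0)
Last nonzero remainder: (120/49)p - 240/49. Dividing through by 120/49 gives the monic gcd p - 2.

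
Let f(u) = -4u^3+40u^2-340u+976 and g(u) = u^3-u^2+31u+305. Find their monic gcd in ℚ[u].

u^2-6u+61

By polynomial division,
  -4u^3+40u^2-340u+976 = (-4)(u^3-u^2+31u+305) + (36u^2-216u+2196)
  u^3-u^2+31u+305 = ((1/36)u+5/36)(36u^2-216u+2196) + (0)
Last nonzero remainder: 36u^2-216u+2196. Dividing through by 36 gives the monic gcd u^2-6u+61.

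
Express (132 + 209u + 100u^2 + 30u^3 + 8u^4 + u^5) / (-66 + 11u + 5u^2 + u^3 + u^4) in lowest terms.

Euclidean algorithm in ℚ[u]:
  u^5 + 8u^4 + 30u^3 + 100u^2 + 209u + 132 = (u + 7)(u^4 + u^3 + 5u^2 + 11u - 66) + (18u^3 + 54u^2 + 198u + 594)
  u^4 + u^3 + 5u^2 + 11u - 66 = ((1/18)u - 1/9)(18u^3 + 54u^2 + 198u + 594) + (0)
Last nonzero remainder: 18u^3 + 54u^2 + 198u + 594. Dividing through by 18 gives the monic gcd u^3 + 3u^2 + 11u + 33.
Cancel u^3 + 3u^2 + 11u + 33 from numerator and denominator to get the reduced form.

(4 + 5u + u^2)/(-2 + u)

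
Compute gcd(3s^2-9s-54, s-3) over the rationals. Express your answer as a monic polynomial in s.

1

Repeated division with remainder:
  3s^2-9s-54 = (3s)(s-3) + (-54)
  s-3 = (-(1/54)s+1/18)(-54) + (0)
The last nonzero remainder is the constant -54, so the polynomials are coprime and gcd = 1.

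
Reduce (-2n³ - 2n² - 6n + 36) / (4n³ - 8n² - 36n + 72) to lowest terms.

(-n² - 3n - 9)/(2n² - 18)

Euclidean algorithm in ℚ[n]:
  -2n³ - 2n² - 6n + 36 = (-1/2)(4n³ - 8n² - 36n + 72) + (-6n² - 24n + 72)
  4n³ - 8n² - 36n + 72 = (-(2/3)n + 4)(-6n² - 24n + 72) + (108n - 216)
  -6n² - 24n + 72 = (-(1/18)n - 1/3)(108n - 216) + (0)
Last nonzero remainder: 108n - 216. Dividing through by 108 gives the monic gcd n - 2.
Cancel n - 2 from numerator and denominator to get the reduced form.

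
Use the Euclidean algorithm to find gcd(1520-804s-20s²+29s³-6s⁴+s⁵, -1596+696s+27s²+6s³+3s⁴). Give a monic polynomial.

-76+44s-5s²+s³

Euclidean algorithm in ℚ[s]:
  s⁵-6s⁴+29s³-20s²-804s+1520 = ((1/3)s-8/3)(3s⁴+6s³+27s²+696s-1596) + (36s³-180s²+1584s-2736)
  3s⁴+6s³+27s²+696s-1596 = ((1/12)s+7/12)(36s³-180s²+1584s-2736) + (0)
Last nonzero remainder: 36s³-180s²+1584s-2736. Dividing through by 36 gives the monic gcd s³-5s²+44s-76.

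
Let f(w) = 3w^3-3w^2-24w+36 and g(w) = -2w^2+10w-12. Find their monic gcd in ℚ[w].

w-2

By polynomial division,
  3w^3-3w^2-24w+36 = (-(3/2)w-6)(-2w^2+10w-12) + (18w-36)
  -2w^2+10w-12 = (-(1/9)w+1/3)(18w-36) + (0)
Last nonzero remainder: 18w-36. Dividing through by 18 gives the monic gcd w-2.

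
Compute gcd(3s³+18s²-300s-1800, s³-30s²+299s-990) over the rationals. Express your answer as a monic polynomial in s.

Repeated division with remainder:
  3s³+18s²-300s-1800 = (3)(s³-30s²+299s-990) + (108s²-1197s+1170)
  s³-30s²+299s-990 = ((1/108)s-227/1296)(108s²-1197s+1170) + ((11305/144)s-56525/72)
  108s²-1197s+1170 = ((15552/11305)s-16848/11305)((11305/144)s-56525/72) + (0)
Last nonzero remainder: (11305/144)s-56525/72. Dividing through by 11305/144 gives the monic gcd s-10.

s-10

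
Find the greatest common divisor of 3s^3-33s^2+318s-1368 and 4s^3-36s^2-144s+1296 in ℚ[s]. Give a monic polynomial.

Repeated division with remainder:
  3s^3-33s^2+318s-1368 = (3/4)(4s^3-36s^2-144s+1296) + (-6s^2+426s-2340)
  4s^3-36s^2-144s+1296 = (-(2/3)s-124/3)(-6s^2+426s-2340) + (15904s-95424)
  -6s^2+426s-2340 = (-(3/7952)s+195/7952)(15904s-95424) + (0)
Last nonzero remainder: 15904s-95424. Dividing through by 15904 gives the monic gcd s-6.

s-6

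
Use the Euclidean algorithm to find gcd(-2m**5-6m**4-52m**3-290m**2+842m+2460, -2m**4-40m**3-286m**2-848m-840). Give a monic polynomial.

By polynomial division,
  -2m**5-6m**4-52m**3-290m**2+842m+2460 = (m-17)(-2m**4-40m**3-286m**2-848m-840) + (-446m**3-4304m**2-12734m-11820)
  -2m**4-40m**3-286m**2-848m-840 = ((1/223)m+2308/49729)(-446m**3-4304m**2-12734m-11820) + (-(1449180/49729)m**2-(10144260/49729)m-14491800/49729)
  -446m**3-4304m**2-12734m-11820 = ((11089567/724590)m+9796613/241530)(-(1449180/49729)m**2-(10144260/49729)m-14491800/49729) + (0)
Last nonzero remainder: -(1449180/49729)m**2-(10144260/49729)m-14491800/49729. Dividing through by -1449180/49729 gives the monic gcd m**2+7m+10.

m**2+7m+10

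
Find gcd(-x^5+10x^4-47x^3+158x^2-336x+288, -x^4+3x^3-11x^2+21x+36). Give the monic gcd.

Repeated division with remainder:
  -x^5+10x^4-47x^3+158x^2-336x+288 = (x-7)(-x^4+3x^3-11x^2+21x+36) + (-15x^3+60x^2-225x+540)
  -x^4+3x^3-11x^2+21x+36 = ((1/15)x+1/15)(-15x^3+60x^2-225x+540) + (0)
Last nonzero remainder: -15x^3+60x^2-225x+540. Dividing through by -15 gives the monic gcd x^3-4x^2+15x-36.

x^3-4x^2+15x-36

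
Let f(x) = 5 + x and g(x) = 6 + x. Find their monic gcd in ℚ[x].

Repeated division with remainder:
  x + 5 = (x + 6) + (-1)
  x + 6 = (-x - 6)(-1) + (0)
The last nonzero remainder is the constant -1, so the polynomials are coprime and gcd = 1.

1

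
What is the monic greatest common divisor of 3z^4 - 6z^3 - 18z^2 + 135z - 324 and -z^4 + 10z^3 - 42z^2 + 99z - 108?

Euclidean algorithm in ℚ[z]:
  3z^4 - 6z^3 - 18z^2 + 135z - 324 = (-3)(-z^4 + 10z^3 - 42z^2 + 99z - 108) + (24z^3 - 144z^2 + 432z - 648)
  -z^4 + 10z^3 - 42z^2 + 99z - 108 = (-(1/24)z + 1/6)(24z^3 - 144z^2 + 432z - 648) + (0)
Last nonzero remainder: 24z^3 - 144z^2 + 432z - 648. Dividing through by 24 gives the monic gcd z^3 - 6z^2 + 18z - 27.

z^3 - 6z^2 + 18z - 27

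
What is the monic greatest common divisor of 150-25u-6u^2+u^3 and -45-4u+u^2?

5+u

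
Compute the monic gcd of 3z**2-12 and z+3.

1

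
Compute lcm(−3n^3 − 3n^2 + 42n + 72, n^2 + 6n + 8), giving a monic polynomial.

By polynomial division,
  −3n^3 − 3n^2 + 42n + 72 = (−3n + 15)(n^2 + 6n + 8) + (−24n − 48)
  n^2 + 6n + 8 = (−(1/24)n − 1/6)(−24n − 48) + (0)
Last nonzero remainder: −24n − 48. Dividing through by −24 gives the monic gcd n + 2.
Then lcm(f, g) = f·g / gcd(f, g); expanding and making the result monic gives the answer.

n^4 + 5n^3 − 10n^2 − 80n − 96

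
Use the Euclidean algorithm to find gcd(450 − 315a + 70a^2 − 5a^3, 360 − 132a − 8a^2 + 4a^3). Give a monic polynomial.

Apply the Euclidean algorithm:
  −5a^3 + 70a^2 − 315a + 450 = (−5/4)(4a^3 − 8a^2 − 132a + 360) + (60a^2 − 480a + 900)
  4a^3 − 8a^2 − 132a + 360 = ((1/15)a + 2/5)(60a^2 − 480a + 900) + (0)
Last nonzero remainder: 60a^2 − 480a + 900. Dividing through by 60 gives the monic gcd a^2 − 8a + 15.

15 − 8a + a^2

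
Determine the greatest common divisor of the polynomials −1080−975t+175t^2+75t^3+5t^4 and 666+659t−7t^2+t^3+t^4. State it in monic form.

By polynomial division,
  5t^4+75t^3+175t^2−975t−1080 = (5)(t^4+t^3−7t^2+659t+666) + (70t^3+210t^2−4270t−4410)
  t^4+t^3−7t^2+659t+666 = ((1/70)t−1/35)(70t^3+210t^2−4270t−4410) + (60t^2+600t+540)
  70t^3+210t^2−4270t−4410 = ((7/6)t−49/6)(60t^2+600t+540) + (0)
Last nonzero remainder: 60t^2+600t+540. Dividing through by 60 gives the monic gcd t^2+10t+9.

9+10t+t^2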